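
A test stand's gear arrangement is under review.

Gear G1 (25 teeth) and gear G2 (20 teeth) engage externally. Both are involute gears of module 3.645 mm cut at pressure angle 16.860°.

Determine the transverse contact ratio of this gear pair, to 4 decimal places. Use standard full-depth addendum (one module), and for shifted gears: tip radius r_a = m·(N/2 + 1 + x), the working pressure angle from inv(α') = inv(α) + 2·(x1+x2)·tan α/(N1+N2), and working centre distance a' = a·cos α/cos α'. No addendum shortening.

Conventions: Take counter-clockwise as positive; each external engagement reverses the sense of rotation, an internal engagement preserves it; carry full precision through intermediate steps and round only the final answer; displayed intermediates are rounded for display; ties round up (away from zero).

recognized (one external pair, fixed centres): single-mesh tooth geometry, m = 3.645, N1 = 25, N2 = 20
base radii: r_b1 = 43.604055, r_b2 = 34.883244
tip radii: r_a1 = 49.207500, r_a2 = 40.095000
no profile shift: α' = α, a' = a
action lengths: √(r_a1²−r_b1²) = 22.804921, √(r_a2²−r_b2²) = 19.767860
base pitch p_b = π·m·cos α = 10.958894
CR = (22.804921 + 19.767860 − 82.012500·sin 16.86000°)/10.958894 = 1.714257
contact ratio ≈ 1.7143

1.7143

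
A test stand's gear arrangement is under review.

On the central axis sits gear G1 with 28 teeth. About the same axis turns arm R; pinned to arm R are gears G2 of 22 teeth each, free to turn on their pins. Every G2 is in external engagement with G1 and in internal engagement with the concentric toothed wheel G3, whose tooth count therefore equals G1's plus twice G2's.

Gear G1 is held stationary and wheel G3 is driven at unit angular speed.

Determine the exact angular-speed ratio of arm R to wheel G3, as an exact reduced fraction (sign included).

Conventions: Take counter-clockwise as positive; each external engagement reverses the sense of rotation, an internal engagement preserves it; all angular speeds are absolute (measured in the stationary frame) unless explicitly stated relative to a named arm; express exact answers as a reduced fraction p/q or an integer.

18/25

class = planetary set [G3 = 28+2·22 = 72; Willis about the carrier]
ring teeth: 28 + 2·22 = 72
28(ω_sun−ω_arm) = −72(ω_ring−ω_arm),  ω_sun = 0, ω_ring = 1
28(0−ω_arm) = −72(1−ω_arm)  ⇒  100·ω_arm = 72  ⇒  ω_arm = 18/25
ω_out/ω_in = 18/25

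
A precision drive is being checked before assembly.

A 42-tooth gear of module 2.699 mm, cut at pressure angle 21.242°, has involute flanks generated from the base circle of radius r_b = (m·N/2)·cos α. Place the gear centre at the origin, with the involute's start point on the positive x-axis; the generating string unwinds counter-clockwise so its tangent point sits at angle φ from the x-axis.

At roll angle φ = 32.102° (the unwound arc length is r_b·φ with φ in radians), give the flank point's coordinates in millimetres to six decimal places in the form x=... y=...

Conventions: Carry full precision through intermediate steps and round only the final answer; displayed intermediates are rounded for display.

class = single-mesh tooth geometry [base-circle involute, m = 2.699, 42T]
pitch radius r_p = m·N/2 = 2.699·42/2 = 56.679000
base radius r_b = r_p·cos α = 56.679000·cos 21.242° = 52.828142
roll angle φ = 32.102° = 0.56028560 rad
x = r_b·(cos φ + φ·sin φ) = 60.480557
y = r_b·(sin φ − φ·cos φ) = 3.001079

x=60.480557 y=3.001079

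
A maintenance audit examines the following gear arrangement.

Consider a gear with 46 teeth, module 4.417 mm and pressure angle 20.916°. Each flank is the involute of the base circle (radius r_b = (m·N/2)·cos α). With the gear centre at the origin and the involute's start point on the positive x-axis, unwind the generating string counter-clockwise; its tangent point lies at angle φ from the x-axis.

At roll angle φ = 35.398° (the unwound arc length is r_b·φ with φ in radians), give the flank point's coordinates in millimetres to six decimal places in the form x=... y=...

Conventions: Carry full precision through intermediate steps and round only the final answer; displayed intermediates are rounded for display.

x=111.315384 y=7.178436

class = single-mesh tooth geometry [base-circle involute, m = 4.417, 46T]
pitch radius r_p = m·N/2 = 4.417·46/2 = 101.591000
base radius r_b = r_p·cos α = 101.591000·cos 20.916° = 94.896643
roll angle φ = 35.398° = 0.61781165 rad
x = r_b·(cos φ + φ·sin φ) = 111.315384
y = r_b·(sin φ − φ·cos φ) = 7.178436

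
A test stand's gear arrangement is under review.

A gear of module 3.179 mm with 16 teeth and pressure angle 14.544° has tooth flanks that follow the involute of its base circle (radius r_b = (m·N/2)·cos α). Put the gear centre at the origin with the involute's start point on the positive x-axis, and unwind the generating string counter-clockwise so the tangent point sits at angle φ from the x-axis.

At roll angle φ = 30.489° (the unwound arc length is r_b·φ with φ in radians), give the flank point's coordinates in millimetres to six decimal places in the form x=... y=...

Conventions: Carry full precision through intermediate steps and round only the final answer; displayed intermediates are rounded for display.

class = single-mesh tooth geometry [base-circle involute, m = 3.179, 16T]
pitch radius r_p = m·N/2 = 3.179·16/2 = 25.432000
base radius r_b = r_p·cos α = 25.432000·cos 14.544° = 24.617034
roll angle φ = 30.489° = 0.53213344 rad
x = r_b·(cos φ + φ·sin φ) = 27.859508
y = r_b·(sin φ − φ·cos φ) = 1.201789

x=27.859508 y=1.201789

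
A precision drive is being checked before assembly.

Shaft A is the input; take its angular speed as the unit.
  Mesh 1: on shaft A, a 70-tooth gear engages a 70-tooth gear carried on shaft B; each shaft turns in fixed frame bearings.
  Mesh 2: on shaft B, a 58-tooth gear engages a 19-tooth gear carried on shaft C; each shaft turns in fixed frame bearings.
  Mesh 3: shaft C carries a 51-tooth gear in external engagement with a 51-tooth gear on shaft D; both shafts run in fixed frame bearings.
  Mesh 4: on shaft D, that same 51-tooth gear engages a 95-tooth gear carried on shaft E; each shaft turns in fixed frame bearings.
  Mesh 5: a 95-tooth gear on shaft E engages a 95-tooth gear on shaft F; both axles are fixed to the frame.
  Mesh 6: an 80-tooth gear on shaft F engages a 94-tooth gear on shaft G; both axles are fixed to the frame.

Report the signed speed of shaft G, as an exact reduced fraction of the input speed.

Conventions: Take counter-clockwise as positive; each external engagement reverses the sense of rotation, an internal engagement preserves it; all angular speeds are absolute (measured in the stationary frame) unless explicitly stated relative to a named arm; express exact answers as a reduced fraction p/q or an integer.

6-mesh fixed-axis compound train (all bearings frame-fixed)
mesh 1 [70T→70T]: |ω|/ω_in = 1×70/70 = 1, sense flips to −
mesh 2 [58T→19T]: |ω|/ω_in = 1×58/19 = 58/19, sense flips to +
mesh 3 [51T→51T]: |ω|/ω_in = (58/19)×51/51 = 58/19, sense flips to −
mesh 4 [51T→95T]: |ω|/ω_in = (58/19)×51/95 = 2958/1805, sense flips to +
mesh 5 [95T→95T]: |ω|/ω_in = (2958/1805)×95/95 = 2958/1805, sense flips to −
mesh 6 [80T→94T]: |ω|/ω_in = (2958/1805)×80/94 = 23664/16967, sense flips to +
signed output speed (× input speed) = 23664/16967

23664/16967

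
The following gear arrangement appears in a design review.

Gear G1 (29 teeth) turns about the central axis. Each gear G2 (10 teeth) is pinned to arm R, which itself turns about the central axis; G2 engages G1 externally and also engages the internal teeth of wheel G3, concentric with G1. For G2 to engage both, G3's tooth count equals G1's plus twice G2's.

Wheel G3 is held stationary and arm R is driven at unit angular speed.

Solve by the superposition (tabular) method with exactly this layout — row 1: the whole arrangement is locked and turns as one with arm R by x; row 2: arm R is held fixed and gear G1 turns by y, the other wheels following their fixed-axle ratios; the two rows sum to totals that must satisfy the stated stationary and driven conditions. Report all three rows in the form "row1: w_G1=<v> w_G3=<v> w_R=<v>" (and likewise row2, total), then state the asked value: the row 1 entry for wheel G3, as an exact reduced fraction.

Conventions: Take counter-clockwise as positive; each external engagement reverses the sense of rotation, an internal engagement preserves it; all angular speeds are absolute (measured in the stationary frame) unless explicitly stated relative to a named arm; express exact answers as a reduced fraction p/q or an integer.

row1: w_G1=1 w_G3=1 w_R=1
row2: w_G1=49/29 w_G3=-1 w_R=0
total: w_G1=78/29 w_G3=0 w_R=1
asked value: 1

class = planetary set [G3 = 29+2·10 = 49; Willis about the carrier]
row 1 (train locked, turned with arm): all members turn x
row 2: sun turns y, ring = −(29/49)·y, arm 0
boundary: total ω_ring = x − (29/49)·y = 0 and total ω_arm = x = 1  ⇒  y = 49/29, x = 1
row 2 ring = −(29/49)·49/29 = -1
totals (row 1 + row 2): sun 1 + 49/29 = 78/29, ring 1 + (-1) = 0, arm 1 + 0 = 1
asked cell (row1, ring) = 1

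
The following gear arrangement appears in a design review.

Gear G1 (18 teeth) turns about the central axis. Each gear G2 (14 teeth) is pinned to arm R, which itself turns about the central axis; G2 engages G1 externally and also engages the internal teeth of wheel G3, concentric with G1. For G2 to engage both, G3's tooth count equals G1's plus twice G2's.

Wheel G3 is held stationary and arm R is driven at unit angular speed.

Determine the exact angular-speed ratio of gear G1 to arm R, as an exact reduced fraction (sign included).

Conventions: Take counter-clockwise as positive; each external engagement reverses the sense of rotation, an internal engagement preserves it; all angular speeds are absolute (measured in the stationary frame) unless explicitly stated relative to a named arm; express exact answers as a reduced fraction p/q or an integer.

32/9

planetary set (18T centre, 14T on arm, 46T internal) — Willis relation
ring teeth: 18 + 2·14 = 46
18(ω_sun−ω_arm) = −46(ω_ring−ω_arm),  ω_ring = 0, ω_arm = 1
ω_sun = 1 − (46/18)(0−1) = 32/9
ω_out/ω_in = 32/9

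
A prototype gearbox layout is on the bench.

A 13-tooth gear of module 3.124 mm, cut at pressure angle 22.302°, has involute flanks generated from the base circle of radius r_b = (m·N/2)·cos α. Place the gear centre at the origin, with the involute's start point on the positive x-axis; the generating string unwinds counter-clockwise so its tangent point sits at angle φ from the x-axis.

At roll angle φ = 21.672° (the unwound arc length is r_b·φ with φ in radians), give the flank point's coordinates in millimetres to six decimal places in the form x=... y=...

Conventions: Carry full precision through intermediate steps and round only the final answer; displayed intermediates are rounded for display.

topology: single-mesh involute geometry — m = 3.124, N = 13
pitch radius r_p = m·N/2 = 3.124·13/2 = 20.306000
base radius r_b = r_p·cos α = 20.306000·cos 22.302° = 18.787040
roll angle φ = 21.672° = 0.37824776 rad
x = r_b·(cos φ + φ·sin φ) = 20.083294
y = r_b·(sin φ − φ·cos φ) = 0.334072

x=20.083294 y=0.334072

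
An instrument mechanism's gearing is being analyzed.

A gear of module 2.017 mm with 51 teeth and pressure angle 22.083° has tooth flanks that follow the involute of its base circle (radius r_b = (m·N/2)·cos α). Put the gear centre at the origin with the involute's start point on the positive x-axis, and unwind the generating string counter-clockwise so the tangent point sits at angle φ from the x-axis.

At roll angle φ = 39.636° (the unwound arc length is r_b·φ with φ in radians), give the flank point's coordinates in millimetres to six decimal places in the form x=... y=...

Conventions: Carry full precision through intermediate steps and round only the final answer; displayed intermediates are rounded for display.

x=57.735926 y=5.011987

class = single-mesh tooth geometry [base-circle involute, m = 2.017, 51T]
pitch radius r_p = m·N/2 = 2.017·51/2 = 51.433500
base radius r_b = r_p·cos α = 51.433500·cos 22.083° = 47.660350
roll angle φ = 39.636° = 0.69177870 rad
x = r_b·(cos φ + φ·sin φ) = 57.735926
y = r_b·(sin φ − φ·cos φ) = 5.011987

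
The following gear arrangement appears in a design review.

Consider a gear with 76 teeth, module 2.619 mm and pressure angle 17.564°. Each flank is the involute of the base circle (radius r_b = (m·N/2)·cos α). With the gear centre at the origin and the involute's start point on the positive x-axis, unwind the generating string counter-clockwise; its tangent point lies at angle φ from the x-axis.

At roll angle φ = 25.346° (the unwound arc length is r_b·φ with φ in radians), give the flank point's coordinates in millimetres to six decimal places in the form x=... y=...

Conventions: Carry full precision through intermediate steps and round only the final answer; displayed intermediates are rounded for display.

class = single-mesh tooth geometry [base-circle involute, m = 2.619, 76T]
pitch radius r_p = m·N/2 = 2.619·76/2 = 99.522000
base radius r_b = r_p·cos α = 99.522000·cos 17.564° = 94.882331
roll angle φ = 25.346° = 0.44237115 rad
x = r_b·(cos φ + φ·sin φ) = 103.716917
y = r_b·(sin φ − φ·cos φ) = 2.684737

x=103.716917 y=2.684737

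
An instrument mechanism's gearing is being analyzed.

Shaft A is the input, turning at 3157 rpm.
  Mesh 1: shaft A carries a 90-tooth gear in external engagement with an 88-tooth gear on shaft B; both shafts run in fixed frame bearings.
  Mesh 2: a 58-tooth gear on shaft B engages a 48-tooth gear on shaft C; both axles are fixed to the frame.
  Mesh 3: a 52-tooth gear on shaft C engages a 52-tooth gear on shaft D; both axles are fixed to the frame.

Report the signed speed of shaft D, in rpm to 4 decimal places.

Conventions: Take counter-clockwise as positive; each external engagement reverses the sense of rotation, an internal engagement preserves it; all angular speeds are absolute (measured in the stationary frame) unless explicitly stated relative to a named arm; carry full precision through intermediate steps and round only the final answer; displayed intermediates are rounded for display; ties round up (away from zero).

-3901.4063 rpm

recognized (4 fixed axles, 3 meshes): fixed-axis compound train
mesh 1 [90T→88T]: ω = 3157.0000×90/88 = 3228.7500 rpm, sense flips to −
mesh 2 [58T→48T]: ω = 3228.7500×58/48 = 3901.4063 rpm, sense flips to +
mesh 3 [52T→52T]: ω = 3901.4063×52/52 = 3901.4063 rpm, sense flips to −
signed output speed = -3901.4063 rpm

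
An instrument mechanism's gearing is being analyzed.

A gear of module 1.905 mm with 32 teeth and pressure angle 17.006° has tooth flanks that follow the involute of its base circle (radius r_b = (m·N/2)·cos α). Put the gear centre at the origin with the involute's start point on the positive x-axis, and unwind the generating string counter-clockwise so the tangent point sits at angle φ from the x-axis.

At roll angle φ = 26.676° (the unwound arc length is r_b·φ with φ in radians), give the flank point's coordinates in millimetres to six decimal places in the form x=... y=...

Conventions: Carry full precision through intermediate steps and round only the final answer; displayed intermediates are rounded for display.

x=32.137189 y=0.959460

class = single-mesh tooth geometry [base-circle involute, m = 1.905, 32T]
pitch radius r_p = m·N/2 = 1.905·32/2 = 30.480000
base radius r_b = r_p·cos α = 30.480000·cos 17.006° = 29.147236
roll angle φ = 26.676° = 0.46558403 rad
x = r_b·(cos φ + φ·sin φ) = 32.137189
y = r_b·(sin φ − φ·cos φ) = 0.959460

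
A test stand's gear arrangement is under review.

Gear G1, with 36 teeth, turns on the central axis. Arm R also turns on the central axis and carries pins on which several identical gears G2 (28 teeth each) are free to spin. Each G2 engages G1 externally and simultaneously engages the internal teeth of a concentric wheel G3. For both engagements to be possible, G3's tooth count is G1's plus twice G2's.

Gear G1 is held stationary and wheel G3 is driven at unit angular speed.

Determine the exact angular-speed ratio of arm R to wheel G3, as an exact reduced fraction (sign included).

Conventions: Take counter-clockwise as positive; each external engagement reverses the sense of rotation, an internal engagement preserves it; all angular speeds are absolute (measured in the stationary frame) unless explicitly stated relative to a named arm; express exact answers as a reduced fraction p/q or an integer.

23/32

planetary set (36T centre, 28T on arm, 92T internal) — Willis relation
ring teeth: 36 + 2·28 = 92
36(ω_sun−ω_arm) = −92(ω_ring−ω_arm),  ω_sun = 0, ω_ring = 1
36(0−ω_arm) = −92(1−ω_arm)  ⇒  128·ω_arm = 92  ⇒  ω_arm = 23/32
ω_out/ω_in = 23/32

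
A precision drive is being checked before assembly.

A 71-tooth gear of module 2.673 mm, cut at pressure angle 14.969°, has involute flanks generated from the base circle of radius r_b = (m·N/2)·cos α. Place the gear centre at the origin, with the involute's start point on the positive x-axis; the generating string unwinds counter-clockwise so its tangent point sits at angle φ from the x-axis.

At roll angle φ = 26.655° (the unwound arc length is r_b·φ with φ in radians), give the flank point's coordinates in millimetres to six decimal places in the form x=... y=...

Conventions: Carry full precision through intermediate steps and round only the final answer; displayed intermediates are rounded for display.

class = single-mesh tooth geometry [base-circle involute, m = 2.673, 71T]
pitch radius r_p = m·N/2 = 2.673·71/2 = 94.891500
base radius r_b = r_p·cos α = 94.891500·cos 14.969° = 91.671425
roll angle φ = 26.655° = 0.46521751 rad
x = r_b·(cos φ + φ·sin φ) = 101.061200
y = r_b·(sin φ − φ·cos φ) = 3.010595

x=101.061200 y=3.010595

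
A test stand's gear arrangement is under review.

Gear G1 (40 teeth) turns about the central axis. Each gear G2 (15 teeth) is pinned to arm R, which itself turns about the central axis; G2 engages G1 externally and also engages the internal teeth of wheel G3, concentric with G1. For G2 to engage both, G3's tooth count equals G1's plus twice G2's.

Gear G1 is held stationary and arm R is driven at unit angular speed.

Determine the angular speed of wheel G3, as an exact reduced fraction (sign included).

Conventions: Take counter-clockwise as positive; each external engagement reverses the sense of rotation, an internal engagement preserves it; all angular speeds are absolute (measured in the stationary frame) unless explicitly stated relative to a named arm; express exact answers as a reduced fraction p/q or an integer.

11/7

planetary set (40T centre, 15T on arm, 70T internal) — Willis relation
ring teeth: 40 + 2·15 = 70
40(ω_sun−ω_arm) = −70(ω_ring−ω_arm),  ω_sun = 0, ω_arm = 1
ω_ring = 1 − (40/70)(0−1) = 11/7
exact speed ratio = 11/7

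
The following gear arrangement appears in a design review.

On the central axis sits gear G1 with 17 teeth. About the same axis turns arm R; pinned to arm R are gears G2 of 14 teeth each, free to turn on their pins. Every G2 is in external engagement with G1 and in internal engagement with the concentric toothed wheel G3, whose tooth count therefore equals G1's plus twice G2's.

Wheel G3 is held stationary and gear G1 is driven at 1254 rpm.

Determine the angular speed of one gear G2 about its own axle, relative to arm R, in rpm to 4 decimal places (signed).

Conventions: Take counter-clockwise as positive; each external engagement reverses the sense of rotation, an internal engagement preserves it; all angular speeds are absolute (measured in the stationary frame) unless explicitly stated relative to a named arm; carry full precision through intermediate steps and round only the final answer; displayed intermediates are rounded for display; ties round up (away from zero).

-1105.1959 rpm

recognized (axles ride arm R): planetary set, 17/14/45 teeth
normalise by the input: solve with ω_sun = 1, then scale by 1254 rpm
ring teeth: 17 + 2·14 = 45
17(ω_sun−ω_arm) = −45(ω_ring−ω_arm),  ω_ring = 0, ω_sun = 1
17(1−ω_arm) = −45(0−ω_arm)  ⇒  62·ω_arm = 17  ⇒  ω_arm = 17/62
sun–planet mesh: 17·(1−17/62) = −14·(ω_p−ω_arm)  ⇒  ω_p−ω_arm = -765/868
scale: ω_p−ω_arm = -765/868 × 1254 rpm = -1105.1959 rpm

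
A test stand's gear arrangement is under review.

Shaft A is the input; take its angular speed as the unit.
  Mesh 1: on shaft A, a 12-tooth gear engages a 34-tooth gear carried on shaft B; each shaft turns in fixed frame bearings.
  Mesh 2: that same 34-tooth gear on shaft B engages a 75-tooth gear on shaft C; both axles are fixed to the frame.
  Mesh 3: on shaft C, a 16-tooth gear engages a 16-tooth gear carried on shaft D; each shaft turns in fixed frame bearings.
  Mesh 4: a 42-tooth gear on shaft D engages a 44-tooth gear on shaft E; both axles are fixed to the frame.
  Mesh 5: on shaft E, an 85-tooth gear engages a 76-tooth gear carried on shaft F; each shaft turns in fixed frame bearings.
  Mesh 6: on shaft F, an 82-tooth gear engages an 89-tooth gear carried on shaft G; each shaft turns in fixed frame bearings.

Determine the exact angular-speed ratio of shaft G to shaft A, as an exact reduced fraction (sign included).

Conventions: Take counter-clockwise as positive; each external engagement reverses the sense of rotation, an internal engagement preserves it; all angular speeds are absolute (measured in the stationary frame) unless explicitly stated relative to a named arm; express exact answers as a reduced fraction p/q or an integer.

class = fixed-axis compound train [6 meshes; 6 ratios multiply, 6 sense flips]
mesh 1 [12T→34T]: running ratio 6/17, sense −
mesh 2 [34T→75T]: running ratio 4/25, sense +
mesh 3 [16T→16T]: running ratio 4/25, sense −
mesh 4 [42T→44T]: running ratio 42/275, sense +
mesh 5 [85T→76T]: running ratio 357/2090, sense −
mesh 6 [82T→89T]: running ratio 14637/93005, sense +
ω_out/ω_in = 14637/93005

14637/93005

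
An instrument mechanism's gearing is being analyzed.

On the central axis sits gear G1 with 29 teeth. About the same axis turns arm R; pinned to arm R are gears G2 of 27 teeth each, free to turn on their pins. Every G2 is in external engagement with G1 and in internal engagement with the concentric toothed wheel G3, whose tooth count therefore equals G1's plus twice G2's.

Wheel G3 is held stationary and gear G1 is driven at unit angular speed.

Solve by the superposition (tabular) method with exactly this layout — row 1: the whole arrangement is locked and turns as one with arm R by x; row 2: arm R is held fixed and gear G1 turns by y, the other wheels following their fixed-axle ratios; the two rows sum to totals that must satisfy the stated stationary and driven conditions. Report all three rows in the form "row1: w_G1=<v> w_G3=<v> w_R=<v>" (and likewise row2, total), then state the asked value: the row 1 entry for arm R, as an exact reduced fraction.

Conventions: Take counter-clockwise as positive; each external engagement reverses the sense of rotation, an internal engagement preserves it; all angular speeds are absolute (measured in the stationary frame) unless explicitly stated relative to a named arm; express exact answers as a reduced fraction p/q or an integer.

row1: w_G1=29/112 w_G3=29/112 w_R=29/112
row2: w_G1=83/112 w_G3=-29/112 w_R=0
total: w_G1=1 w_G3=0 w_R=29/112
asked value: 29/112

class = planetary set [G3 = 29+2·27 = 83; Willis about the carrier]
row 1 (train locked, turned with arm): all members turn x
superposition row 2 [arm held]: sun y, ring −(29/83)·y, arm 0
boundary: total ω_ring = x − (29/83)·y = 0 and total ω_sun = x + y = 1  ⇒  y = 83/112, x = 29/112
row 2 ring = −(29/83)·83/112 = -29/112
totals (row 1 + row 2): sun 29/112 + 83/112 = 1, ring 29/112 + (-29/112) = 0, arm 29/112 + 0 = 29/112
asked cell (row1, arm) = 29/112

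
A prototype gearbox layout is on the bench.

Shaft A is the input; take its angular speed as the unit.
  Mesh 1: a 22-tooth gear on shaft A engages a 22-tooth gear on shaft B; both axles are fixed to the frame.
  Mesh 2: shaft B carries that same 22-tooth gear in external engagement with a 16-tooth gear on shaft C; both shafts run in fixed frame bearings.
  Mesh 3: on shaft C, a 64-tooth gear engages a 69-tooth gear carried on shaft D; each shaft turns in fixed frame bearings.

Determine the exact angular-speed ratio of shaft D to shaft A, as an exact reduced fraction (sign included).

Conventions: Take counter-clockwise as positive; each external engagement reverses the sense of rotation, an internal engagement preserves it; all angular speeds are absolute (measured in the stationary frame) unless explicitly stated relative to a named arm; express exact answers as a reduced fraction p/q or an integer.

-88/69

class = fixed-axis compound train [3 meshes; 3 ratios multiply, 3 sense flips]
mesh 1 [22T→22T]: running ratio 1, sense −
mesh 2 [22T→16T]: running ratio 11/8, sense +
mesh 3 [64T→69T]: running ratio 88/69, sense −
ω_out/ω_in = -88/69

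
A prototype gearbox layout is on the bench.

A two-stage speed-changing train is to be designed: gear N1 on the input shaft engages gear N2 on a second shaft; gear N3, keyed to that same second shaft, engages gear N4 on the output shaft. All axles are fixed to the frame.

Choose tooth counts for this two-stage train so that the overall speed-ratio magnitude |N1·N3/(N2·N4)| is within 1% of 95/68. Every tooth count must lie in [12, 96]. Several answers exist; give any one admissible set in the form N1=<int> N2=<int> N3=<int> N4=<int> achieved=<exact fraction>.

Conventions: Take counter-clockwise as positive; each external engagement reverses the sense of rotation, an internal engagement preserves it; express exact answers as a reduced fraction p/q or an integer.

2-stage fixed-axis compound train for ratio 95/68
target = 95/68 in lowest terms: an exact hit needs N1·N3 = k·95 and N2·N4 = k·68 for one integer k, every count in [12, 96]; additionally prefer no 1:1 stage (N1 ≠ N2, N3 ≠ N4)
k = 1…2: no 1:1-free in-range split of k·95 and k·68 into factor pairs; take k = 3
k = 3: N1·N3 = 285 = 15·19, N2·N4 = 204 = 12·17
achieved = 15·19/(12·17) = 95/68; |achieved − target| = 0 ≤ 19/1360 ✓

N1=15 N2=12 N3=19 N4=17 achieved=95/68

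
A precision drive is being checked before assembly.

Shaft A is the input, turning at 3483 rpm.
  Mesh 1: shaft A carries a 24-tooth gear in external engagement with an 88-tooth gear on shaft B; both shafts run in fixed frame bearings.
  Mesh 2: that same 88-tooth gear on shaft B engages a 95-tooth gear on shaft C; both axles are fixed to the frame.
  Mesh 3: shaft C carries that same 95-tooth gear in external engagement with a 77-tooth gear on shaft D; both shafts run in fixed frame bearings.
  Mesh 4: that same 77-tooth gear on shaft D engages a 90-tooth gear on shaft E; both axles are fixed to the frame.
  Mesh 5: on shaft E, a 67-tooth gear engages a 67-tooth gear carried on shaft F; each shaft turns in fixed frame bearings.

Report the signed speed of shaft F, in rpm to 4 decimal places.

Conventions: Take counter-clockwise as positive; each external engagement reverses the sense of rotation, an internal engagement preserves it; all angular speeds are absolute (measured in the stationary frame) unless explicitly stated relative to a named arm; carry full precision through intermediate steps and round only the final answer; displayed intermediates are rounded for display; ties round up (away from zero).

class = fixed-axis compound train [5 meshes; 5 ratios multiply, 5 sense flips]
mesh 1 [24T→88T]: ω = 3483.0000×24/88 = 949.9091 rpm, sense flips to −
mesh 2 [88T→95T]: ω = 949.9091×88/95 = 879.9158 rpm, sense flips to +
mesh 3 [95T→77T]: ω = 879.9158×95/77 = 1085.6104 rpm, sense flips to −
mesh 4 [77T→90T]: ω = 1085.6104×77/90 = 928.8000 rpm, sense flips to +
mesh 5 [67T→67T]: ω = 928.8000×67/67 = 928.8000 rpm, sense flips to −
signed output speed = -928.8000 rpm

-928.8000 rpm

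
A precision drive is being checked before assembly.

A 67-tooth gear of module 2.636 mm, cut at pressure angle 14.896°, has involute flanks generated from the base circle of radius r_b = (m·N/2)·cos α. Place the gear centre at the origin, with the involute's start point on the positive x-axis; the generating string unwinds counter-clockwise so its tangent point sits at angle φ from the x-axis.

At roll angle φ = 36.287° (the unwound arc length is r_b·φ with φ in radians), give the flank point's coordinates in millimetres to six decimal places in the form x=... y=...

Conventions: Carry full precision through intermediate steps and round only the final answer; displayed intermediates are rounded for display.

topology: single-mesh involute geometry — m = 2.636, N = 67
pitch radius r_p = m·N/2 = 2.636·67/2 = 88.306000
base radius r_b = r_p·cos α = 88.306000·cos 14.896° = 85.338391
roll angle φ = 36.287° = 0.63332763 rad
x = r_b·(cos φ + φ·sin φ) = 100.774832
y = r_b·(sin φ − φ·cos φ) = 6.940452

x=100.774832 y=6.940452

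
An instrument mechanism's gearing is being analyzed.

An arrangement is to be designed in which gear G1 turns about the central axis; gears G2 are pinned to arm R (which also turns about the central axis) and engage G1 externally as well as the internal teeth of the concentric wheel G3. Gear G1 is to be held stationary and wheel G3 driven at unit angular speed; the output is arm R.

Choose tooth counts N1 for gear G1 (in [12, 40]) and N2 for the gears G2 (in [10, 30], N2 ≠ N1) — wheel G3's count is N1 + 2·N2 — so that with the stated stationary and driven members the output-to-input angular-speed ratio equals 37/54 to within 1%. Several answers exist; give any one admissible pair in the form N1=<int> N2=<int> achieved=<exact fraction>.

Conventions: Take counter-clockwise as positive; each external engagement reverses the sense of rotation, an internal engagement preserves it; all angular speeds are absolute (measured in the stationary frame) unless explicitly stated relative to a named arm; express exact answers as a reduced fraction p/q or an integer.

class = planetary set [ratio 37/54 wanted; Willis about the carrier]
Willis with ω_sun = 0: ω_arm/ω_ring = N3/(N1+N3); set equal to 37/54  ⇒  N3/N1 = (37/54)/(1 − 37/54) = 37/17
N3 = N1 + 2·N2  ⇒  N2/N1 = (N3/N1 − 1)/2 = (37/17 − 1)/2 = 10/17
smallest multiple with N1 ≥ 12 and N2 ≥ 10: k = 1  ⇒  N1 = 1·17 = 17, N2 = 1·10 = 10 (N1 ≤ 40, N2 ≤ 30, N2 ≠ N1 ✓), N3 = 17 + 2·10 = 37
check: N3/(N1+N3) with N1 = 17, N3 = 37 gives 37/54; |achieved − target| = 0 ≤ 37/5400 ✓

N1=17 N2=10 achieved=37/54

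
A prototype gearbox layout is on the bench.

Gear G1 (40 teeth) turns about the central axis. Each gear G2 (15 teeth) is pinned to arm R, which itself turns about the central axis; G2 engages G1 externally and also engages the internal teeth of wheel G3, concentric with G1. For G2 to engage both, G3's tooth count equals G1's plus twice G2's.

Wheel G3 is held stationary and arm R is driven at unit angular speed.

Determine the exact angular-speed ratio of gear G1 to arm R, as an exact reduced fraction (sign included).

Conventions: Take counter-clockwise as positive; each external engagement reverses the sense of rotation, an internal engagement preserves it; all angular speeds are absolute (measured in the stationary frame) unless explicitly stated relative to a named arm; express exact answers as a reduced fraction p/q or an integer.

planetary set (40T centre, 15T on arm, 70T internal) — Willis relation
ring teeth: 40 + 2·15 = 70
40(ω_sun−ω_arm) = −70(ω_ring−ω_arm),  ω_ring = 0, ω_arm = 1
ω_sun = 1 − (70/40)(0−1) = 11/4
ω_out/ω_in = 11/4

11/4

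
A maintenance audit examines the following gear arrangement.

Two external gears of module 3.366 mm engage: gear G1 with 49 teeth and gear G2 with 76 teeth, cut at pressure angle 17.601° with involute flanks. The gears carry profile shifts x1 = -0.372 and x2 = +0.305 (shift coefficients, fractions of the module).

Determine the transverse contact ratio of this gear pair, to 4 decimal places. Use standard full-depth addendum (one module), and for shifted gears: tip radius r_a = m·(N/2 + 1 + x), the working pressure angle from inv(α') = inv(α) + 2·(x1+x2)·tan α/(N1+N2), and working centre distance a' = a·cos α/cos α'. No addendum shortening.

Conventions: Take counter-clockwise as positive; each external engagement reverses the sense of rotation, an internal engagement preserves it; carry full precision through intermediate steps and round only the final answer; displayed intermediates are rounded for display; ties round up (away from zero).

1.9579

class = single-mesh tooth geometry [involute pair 49T × 76T, m = 3.366]
base radii: r_b1 = 78.606340, r_b2 = 121.920037
tip radii: r_a1 = 84.580848, r_a2 = 132.300630
inv(α') = inv(17.601°) + 2·(-0.372+0.305)·tan α/(49+76) = 0.00970241  ⇒  α' = 17.40507°
a' = a·cos α / cos α' = 210.3750·cos 17.601°/cos 17.40507° = 210.148258
action lengths: √(r_a1²−r_b1²) = 31.224401, √(r_a2²−r_b2²) = 51.370821
base pitch p_b = π·m·cos α = 10.079555
CR = (31.224401 + 51.370821 − 210.148258·sin 17.40507°)/10.079555 = 1.957880
contact ratio ≈ 1.9579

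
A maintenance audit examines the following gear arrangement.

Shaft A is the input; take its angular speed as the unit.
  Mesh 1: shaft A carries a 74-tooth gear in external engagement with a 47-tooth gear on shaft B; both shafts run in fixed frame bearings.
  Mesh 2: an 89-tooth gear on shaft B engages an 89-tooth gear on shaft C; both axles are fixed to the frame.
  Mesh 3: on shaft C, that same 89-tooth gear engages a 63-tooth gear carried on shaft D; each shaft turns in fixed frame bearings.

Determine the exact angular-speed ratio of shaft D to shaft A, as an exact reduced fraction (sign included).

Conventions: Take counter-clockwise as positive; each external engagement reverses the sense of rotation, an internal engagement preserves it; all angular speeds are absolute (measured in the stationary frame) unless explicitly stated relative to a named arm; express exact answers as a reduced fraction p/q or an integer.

class = fixed-axis compound train [3 meshes; 3 ratios multiply, 3 sense flips]
mesh 1 [74T→47T]: running ratio 74/47, sense −
mesh 2 [89T→89T]: running ratio 74/47, sense +
mesh 3 [89T→63T]: running ratio 6586/2961, sense −
ω_out/ω_in = -6586/2961

-6586/2961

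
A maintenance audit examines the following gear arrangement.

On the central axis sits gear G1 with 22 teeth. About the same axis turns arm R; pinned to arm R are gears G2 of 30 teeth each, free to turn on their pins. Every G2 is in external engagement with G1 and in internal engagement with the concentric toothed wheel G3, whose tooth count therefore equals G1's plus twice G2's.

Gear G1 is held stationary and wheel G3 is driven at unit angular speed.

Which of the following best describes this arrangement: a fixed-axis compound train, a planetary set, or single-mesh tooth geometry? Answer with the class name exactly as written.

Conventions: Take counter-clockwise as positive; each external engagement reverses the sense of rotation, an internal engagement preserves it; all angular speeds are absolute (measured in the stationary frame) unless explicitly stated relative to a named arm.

planetary set (22T centre, 30T on arm, 82T internal) — Willis relation
classification: planetary set

planetary set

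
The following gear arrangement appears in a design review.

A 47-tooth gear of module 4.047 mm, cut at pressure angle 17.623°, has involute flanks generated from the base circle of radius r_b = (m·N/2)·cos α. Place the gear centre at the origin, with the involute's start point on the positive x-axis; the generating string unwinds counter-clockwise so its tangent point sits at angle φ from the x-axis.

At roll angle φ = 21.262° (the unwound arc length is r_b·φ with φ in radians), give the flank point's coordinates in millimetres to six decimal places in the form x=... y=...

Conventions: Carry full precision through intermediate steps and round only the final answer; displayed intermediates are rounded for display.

single-mesh involute tooth geometry (47T wheel at module 4.047)
pitch radius r_p = m·N/2 = 4.047·47/2 = 95.104500
base radius r_b = r_p·cos α = 95.104500·cos 17.623° = 90.641171
roll angle φ = 21.262° = 0.37109191 rad
x = r_b·(cos φ + φ·sin φ) = 96.669008
y = r_b·(sin φ − φ·cos φ) = 1.522847

x=96.669008 y=1.522847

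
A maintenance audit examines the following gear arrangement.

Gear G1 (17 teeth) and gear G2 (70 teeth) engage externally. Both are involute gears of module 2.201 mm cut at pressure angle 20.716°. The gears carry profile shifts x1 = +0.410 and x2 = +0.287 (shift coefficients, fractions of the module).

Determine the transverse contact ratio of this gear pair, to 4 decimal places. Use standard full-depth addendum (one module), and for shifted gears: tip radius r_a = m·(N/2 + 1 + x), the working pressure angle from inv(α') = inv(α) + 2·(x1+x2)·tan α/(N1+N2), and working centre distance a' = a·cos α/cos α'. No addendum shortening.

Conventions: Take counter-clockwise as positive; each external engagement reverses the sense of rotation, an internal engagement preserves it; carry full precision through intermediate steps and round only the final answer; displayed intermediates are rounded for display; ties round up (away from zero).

1.4960

single-mesh involute tooth geometry (17T engaging 70T at module 2.201)
base radii: r_b1 = 17.498907, r_b2 = 72.054324
tip radii: r_a1 = 21.811910, r_a2 = 79.867687
inv(α') = inv(20.716°) + 2·(+0.410+0.287)·tan α/(17+70) = 0.02268496  ⇒  α' = 22.88355°
a' = a·cos α / cos α' = 95.7435·cos 20.716°/cos 22.88355° = 97.203426
action lengths: √(r_a1²−r_b1²) = 13.021047, √(r_a2²−r_b2²) = 34.453183
base pitch p_b = π·m·cos α = 6.467581
CR = (13.021047 + 34.453183 − 97.203426·sin 22.88355°)/6.467581 = 1.496039
contact ratio ≈ 1.4960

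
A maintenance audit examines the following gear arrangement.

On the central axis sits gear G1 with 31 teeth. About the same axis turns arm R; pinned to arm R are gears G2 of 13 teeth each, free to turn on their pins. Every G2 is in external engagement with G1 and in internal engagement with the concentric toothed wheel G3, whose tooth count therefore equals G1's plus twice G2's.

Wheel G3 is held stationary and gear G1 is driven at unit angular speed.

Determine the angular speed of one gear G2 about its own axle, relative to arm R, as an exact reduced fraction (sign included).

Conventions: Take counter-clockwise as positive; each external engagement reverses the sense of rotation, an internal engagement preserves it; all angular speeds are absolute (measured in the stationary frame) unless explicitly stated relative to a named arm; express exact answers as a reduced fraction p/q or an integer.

recognized (axles ride arm R): planetary set, 31/13/57 teeth
ring teeth: 31 + 2·13 = 57
31(ω_sun−ω_arm) = −57(ω_ring−ω_arm),  ω_ring = 0, ω_sun = 1
31(1−ω_arm) = −57(0−ω_arm)  ⇒  88·ω_arm = 31  ⇒  ω_arm = 31/88
sun–planet mesh: 31·(1−31/88) = −13·(ω_p−ω_arm)  ⇒  ω_p−ω_arm = -1767/1144
exact speed ratio = -1767/1144

-1767/1144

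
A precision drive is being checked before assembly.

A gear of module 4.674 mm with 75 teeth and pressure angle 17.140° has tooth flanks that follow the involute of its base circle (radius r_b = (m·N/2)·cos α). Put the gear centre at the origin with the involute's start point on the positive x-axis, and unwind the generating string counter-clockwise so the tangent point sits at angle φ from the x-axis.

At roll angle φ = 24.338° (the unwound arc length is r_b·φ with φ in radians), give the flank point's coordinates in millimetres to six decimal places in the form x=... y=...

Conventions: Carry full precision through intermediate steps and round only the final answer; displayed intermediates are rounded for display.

x=181.926483 y=4.202419

single-mesh involute tooth geometry (75T wheel at module 4.674)
pitch radius r_p = m·N/2 = 4.674·75/2 = 175.275000
base radius r_b = r_p·cos α = 175.275000·cos 17.140° = 167.490600
roll angle φ = 24.338° = 0.42477823 rad
x = r_b·(cos φ + φ·sin φ) = 181.926483
y = r_b·(sin φ − φ·cos φ) = 4.202419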